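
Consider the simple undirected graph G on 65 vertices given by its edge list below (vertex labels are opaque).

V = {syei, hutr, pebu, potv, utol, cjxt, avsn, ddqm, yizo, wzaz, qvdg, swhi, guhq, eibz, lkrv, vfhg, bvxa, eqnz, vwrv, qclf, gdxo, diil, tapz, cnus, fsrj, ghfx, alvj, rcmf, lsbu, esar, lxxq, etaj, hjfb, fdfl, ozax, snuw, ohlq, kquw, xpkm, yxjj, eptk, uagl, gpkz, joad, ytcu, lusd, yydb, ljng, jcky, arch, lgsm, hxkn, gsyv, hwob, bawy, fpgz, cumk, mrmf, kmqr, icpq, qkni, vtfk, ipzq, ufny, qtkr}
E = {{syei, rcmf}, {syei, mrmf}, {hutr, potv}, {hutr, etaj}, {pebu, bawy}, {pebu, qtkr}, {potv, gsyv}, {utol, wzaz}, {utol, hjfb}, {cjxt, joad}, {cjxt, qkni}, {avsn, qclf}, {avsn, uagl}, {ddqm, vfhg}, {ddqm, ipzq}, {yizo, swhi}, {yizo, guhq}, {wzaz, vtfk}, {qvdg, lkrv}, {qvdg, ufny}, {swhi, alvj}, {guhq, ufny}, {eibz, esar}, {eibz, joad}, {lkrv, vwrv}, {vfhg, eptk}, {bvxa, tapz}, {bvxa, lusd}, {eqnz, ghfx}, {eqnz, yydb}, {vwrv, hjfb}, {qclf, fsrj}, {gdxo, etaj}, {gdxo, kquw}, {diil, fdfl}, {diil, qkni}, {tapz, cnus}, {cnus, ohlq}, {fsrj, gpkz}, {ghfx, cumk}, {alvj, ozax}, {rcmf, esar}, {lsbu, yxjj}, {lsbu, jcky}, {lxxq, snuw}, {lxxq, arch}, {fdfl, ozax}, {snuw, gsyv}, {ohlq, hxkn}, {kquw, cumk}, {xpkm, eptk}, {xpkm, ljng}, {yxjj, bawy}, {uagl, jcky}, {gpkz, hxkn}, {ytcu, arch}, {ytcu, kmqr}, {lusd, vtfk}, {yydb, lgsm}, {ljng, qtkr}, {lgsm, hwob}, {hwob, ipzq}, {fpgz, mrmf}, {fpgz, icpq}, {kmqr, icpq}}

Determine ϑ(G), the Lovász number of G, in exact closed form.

N(wzaz) = {utol, vtfk}, |N(wzaz)| = 2.
N(gpkz) = {fsrj, hxkn}, |N(gpkz)| = 2.
deg(lgsm) = 2; N(lgsm) = {yydb, hwob}.
deg(bawy) = 2; N(bawy) = {pebu, yxjj}.
Every vertex has degree 2 (N=65); a single 65-cycle (edge-transitive).
The 33 distinct eigenvalues: [2.0, 1.991, 1.963, 1.916, 1.852, 1.771, 1.673, 1.559, 1.431, 1.29, 1.136, 0.972, 0.799, 0.618, 0.432, 0.241, 0.048, -0.145, -0.337, -0.525, -0.709, -0.886, -1.055, -1.214, -1.362, -1.497, -1.618, -1.724, -1.814, -1.887, -1.942, -1.979, -1.998].
Lovász (edge-transitive): ϑ = −65·(-2*cos(pi/65))/((2)−(-2*cos(pi/65))) = 65*cos(pi/65)/(cos(pi/65) + 1).
≈ 32.48101260 (to 8 d.p.).
Check 32 ≤ 65*cos(pi/65)/(cos(pi/65) + 1) ≤ 33: both strict.

65*cos(pi/65)/(cos(pi/65) + 1)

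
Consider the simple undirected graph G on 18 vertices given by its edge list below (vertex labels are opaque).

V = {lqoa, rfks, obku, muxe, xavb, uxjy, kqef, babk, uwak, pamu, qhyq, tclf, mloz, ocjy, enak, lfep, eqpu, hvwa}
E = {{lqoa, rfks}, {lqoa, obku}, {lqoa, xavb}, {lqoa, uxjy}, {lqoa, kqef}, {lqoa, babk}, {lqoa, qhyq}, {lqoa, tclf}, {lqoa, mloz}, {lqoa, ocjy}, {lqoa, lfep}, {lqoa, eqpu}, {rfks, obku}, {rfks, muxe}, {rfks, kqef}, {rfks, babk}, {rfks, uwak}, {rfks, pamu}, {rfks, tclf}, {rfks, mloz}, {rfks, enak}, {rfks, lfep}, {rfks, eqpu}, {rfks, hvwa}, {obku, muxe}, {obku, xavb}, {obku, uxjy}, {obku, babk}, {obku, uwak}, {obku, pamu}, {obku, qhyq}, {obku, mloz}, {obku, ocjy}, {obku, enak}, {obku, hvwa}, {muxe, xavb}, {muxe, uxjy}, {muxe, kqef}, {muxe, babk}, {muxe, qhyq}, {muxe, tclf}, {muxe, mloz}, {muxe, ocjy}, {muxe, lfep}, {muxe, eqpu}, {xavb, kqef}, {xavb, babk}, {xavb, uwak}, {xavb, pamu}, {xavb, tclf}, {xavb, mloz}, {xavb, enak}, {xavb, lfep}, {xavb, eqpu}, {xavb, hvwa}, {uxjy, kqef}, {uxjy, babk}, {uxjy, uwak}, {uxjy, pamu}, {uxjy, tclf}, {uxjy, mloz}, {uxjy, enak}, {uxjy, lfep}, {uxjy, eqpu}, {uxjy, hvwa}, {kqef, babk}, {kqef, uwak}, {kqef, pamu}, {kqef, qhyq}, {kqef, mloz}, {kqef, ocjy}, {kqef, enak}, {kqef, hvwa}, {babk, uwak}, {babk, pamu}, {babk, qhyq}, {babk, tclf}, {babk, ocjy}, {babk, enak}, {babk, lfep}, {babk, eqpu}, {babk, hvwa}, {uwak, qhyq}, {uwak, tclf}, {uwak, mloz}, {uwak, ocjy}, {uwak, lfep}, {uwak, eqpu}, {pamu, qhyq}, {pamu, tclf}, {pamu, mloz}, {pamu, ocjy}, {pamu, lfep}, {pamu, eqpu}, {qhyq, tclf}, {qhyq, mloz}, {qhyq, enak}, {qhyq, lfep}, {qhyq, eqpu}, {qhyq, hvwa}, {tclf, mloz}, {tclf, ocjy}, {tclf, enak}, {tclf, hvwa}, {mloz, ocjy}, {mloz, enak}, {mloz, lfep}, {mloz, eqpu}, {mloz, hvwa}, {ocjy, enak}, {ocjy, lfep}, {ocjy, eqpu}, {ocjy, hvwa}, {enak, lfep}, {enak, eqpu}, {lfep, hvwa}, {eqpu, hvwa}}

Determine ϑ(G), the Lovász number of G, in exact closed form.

N(obku) = {lqoa, rfks, muxe, xavb, uxjy, babk, uwak, pamu, qhyq, mloz, ocjy, enak, hvwa}, |N(obku)| = 13.
N(mloz) = {lqoa, rfks, obku, muxe, xavb, uxjy, kqef, uwak, pamu, qhyq, tclf, ocjy, enak, lfep, eqpu, hvwa}, |N(mloz)| = 16.
N(uxjy) = {lqoa, obku, muxe, kqef, babk, uwak, pamu, tclf, mloz, enak, lfep, eqpu, hvwa}, |N(uxjy)| = 13.
deg(kqef) = 13; N(kqef) = {lqoa, rfks, muxe, xavb, uxjy, babk, uwak, pamu, qhyq, mloz, ocjy, enak, hvwa}.
Complete multipartite on [6, 5, 5, 2]: sandwich collapses at ϑ=6.
≈ 6.000000000 (to 9 d.p.).
Lovász sandwich 6 ≤ 6 ≤ 6: collapsed.

6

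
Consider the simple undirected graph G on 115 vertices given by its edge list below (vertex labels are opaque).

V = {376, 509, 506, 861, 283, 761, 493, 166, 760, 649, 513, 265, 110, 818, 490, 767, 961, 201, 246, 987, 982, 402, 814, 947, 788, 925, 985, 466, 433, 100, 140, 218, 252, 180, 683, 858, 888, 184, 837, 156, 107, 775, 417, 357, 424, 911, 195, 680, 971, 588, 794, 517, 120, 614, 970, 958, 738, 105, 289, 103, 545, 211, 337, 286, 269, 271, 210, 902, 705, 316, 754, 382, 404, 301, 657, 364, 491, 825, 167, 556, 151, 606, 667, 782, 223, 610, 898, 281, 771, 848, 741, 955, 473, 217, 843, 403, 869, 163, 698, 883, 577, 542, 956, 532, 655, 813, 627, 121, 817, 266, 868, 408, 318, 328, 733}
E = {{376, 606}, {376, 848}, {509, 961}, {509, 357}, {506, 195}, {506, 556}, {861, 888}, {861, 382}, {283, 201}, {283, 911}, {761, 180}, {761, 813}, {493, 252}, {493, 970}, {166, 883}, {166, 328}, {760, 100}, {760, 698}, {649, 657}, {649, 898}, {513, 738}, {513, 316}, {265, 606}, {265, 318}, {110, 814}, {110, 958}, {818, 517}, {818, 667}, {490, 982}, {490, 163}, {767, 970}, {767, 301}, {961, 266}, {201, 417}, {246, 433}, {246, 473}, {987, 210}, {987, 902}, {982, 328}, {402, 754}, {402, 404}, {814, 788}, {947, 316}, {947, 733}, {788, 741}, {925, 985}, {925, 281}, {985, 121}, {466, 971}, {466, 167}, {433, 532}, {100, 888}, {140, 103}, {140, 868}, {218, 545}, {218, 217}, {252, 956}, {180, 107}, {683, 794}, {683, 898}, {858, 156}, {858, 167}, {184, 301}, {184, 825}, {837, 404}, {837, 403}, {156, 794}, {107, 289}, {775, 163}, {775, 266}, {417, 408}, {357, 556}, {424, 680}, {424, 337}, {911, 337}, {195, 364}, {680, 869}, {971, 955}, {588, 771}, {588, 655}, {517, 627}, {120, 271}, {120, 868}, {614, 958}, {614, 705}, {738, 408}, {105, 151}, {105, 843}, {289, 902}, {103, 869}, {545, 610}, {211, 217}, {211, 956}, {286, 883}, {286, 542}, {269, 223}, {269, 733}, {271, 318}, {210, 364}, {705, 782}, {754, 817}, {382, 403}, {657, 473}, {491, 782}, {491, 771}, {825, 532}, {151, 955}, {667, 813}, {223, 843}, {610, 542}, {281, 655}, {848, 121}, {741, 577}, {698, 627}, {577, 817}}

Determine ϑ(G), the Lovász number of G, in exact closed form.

Vertex 163 has 2 neighbors: 490, 775.
Vertex 754 has 2 neighbors: 402, 817.
deg(402) = 2; N(402) = {754, 404}.
deg(667) = 2; N(667) = {818, 813}.
deg(v) = 2 for all v (|V|=115); a single 115-cycle (edge-transitive).
spec(A) ≈ [2.0, 1.997, 1.9881, 1.9732, 1.9524, 1.9258, 1.8935, 1.8555, 1.812, 1.763, 1.7088, 1.6495, 1.5853, 1.5164, 1.4429, 1.3651, 1.2832, 1.1976, 1.1083, 1.0157, 0.9201, 0.8218, 0.721, 0.618, 0.5132, 0.4069, 0.2994, 0.1909, 0.0819, -0.0273, -0.1365, -0.2452, -0.3533, -0.4602, -0.5658, -0.6698, -0.7717, -0.8713, -0.9683, -1.0624, -1.1534, -1.2409, -1.3247, -1.4045, -1.4802, -1.5514, -1.618, -1.6798, -1.7366, -1.7882, -1.8344, -1.8752, -1.9104, -1.9399, -1.9635, -1.9814, -1.9933, -1.9993] (distinct, 4 d.p.).
Lovász: ϑ = −115(-2*cos(pi/115))/(2+-(-1)*2*cos(pi/115)) = 115*cos(pi/115)/(cos(pi/115) + 1).
ϑ(G) ≈ 57.489271.
α=57, χ(Ḡ)=58; ϑ=115*cos(pi/115)/(cos(pi/115) + 1) lies between (both strict).

115*cos(pi/115)/(cos(pi/115) + 1)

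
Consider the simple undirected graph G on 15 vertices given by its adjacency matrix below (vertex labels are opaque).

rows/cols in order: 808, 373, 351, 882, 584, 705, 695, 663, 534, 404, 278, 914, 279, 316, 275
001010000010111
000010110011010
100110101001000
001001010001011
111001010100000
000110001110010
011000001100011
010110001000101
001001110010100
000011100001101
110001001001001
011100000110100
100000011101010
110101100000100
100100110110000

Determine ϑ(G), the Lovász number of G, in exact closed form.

5

N(914) = {373, 351, 882, 404, 278, 279}, |N(914)| = 6.
Vertex 882 has 6 neighbors: 351, 705, 663, 914, 316, 275.
Vertex 705 has 6 neighbors: 882, 584, 534, 404, 278, 316.
N(275) = {808, 882, 695, 663, 404, 278}, |N(275)| = 6.
deg(v) = 6 for all v (|V|=15); Kneser-type, 2-subsets of [6].
A has 3 distinct eigenvalues ≈ [6.0, 1.0, -3.0].
With N=15: ϑ(G) = 15·(-1*(-3))/(6−(-3)) = 5.
ϑ(G) ≈ 5.00000.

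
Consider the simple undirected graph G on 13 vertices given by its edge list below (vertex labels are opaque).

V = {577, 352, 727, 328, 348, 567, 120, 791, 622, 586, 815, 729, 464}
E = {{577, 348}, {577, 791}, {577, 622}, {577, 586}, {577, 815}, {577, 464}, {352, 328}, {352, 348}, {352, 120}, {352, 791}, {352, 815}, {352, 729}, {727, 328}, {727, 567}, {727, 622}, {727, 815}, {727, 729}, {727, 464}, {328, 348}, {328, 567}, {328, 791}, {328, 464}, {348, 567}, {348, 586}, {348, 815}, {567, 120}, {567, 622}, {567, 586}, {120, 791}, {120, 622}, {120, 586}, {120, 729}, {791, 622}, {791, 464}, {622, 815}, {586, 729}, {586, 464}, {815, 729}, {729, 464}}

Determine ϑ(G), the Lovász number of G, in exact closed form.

sqrt(13)

Vertex 328 has 6 neighbors: 352, 727, 348, 567, 791, 464.
deg(120) = 6; N(120) = {352, 567, 791, 622, 586, 729}.
Vertex 727 has 6 neighbors: 328, 567, 622, 815, 729, 464.
Vertex 577 has 6 neighbors: 348, 791, 622, 586, 815, 464.
6-regular, N=13; Paley(13): SR with (k,λ,μ)=(6,2,3).
A has 3 distinct eigenvalues ≈ [6.0, 1.3028, -2.3028].
λ_max=6, λ_min=-sqrt(13)/2 - 1/2; ϑ = −13·λ_min/(λ_max−λ_min) = sqrt(13).
Numerically 3.60555.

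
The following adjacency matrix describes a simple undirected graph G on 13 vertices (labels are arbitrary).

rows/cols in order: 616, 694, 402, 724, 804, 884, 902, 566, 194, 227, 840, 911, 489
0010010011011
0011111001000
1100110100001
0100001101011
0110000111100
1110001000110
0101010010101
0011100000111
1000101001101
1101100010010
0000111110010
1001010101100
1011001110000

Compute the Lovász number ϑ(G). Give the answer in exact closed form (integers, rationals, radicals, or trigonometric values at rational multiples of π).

sqrt(13)

N(616) = {402, 884, 194, 227, 911, 489}, |N(616)| = 6.
Vertex 884 has 6 neighbors: 616, 694, 402, 902, 840, 911.
deg(402) = 6; N(402) = {616, 694, 804, 884, 566, 489}.
N(227) = {616, 694, 724, 804, 194, 911}, |N(227)| = 6.
6-regular, N=13; strongly regular (13,6,2,3).
A has 3 distinct eigenvalues ≈ [6.0, 1.3028, -2.3028].
Lovász: ϑ = −13(-sqrt(13)/2 - 1/2)/(6+-(-sqrt(13)/2 - 1/2)) = sqrt(13).
ϑ(G) ≈ 3.605551275.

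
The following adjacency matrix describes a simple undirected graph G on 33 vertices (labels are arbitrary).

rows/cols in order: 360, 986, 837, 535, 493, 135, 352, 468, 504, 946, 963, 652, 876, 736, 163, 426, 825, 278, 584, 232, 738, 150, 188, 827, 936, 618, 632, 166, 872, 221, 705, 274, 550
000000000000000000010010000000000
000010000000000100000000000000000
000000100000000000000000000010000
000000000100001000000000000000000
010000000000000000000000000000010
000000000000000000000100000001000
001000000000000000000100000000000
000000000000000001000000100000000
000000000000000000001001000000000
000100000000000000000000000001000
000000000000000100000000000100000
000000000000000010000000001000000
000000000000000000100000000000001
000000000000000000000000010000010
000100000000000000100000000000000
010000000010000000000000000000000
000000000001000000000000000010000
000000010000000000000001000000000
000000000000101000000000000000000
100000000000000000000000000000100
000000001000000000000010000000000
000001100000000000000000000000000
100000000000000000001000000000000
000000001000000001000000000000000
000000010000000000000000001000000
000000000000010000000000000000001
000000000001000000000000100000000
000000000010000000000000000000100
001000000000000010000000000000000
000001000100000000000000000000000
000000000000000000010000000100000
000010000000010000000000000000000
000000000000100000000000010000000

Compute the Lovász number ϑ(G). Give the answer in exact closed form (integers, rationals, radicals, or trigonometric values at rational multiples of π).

Vertex 232 has 2 neighbors: 360, 705.
Vertex 493 has 2 neighbors: 986, 274.
N(652) = {825, 632}, |N(652)| = 2.
N(876) = {584, 550}, |N(876)| = 2.
33-vertex 2-regular graph: this is C_{33}, the 33-cycle.
The 17 distinct eigenvalues: [2.0, 1.96386, 1.85674, 1.68251, 1.44747, 1.16011, 0.83083, 0.47152, 0.09516, -0.28463, -0.65414, -1.0, -1.30972, -1.57211, -1.77767, -1.91899, -1.99094].
Lovász: ϑ = −33(-2*cos(pi/33))/(2+-(-1)*2*cos(pi/33)) = 33*cos(pi/33)/(cos(pi/33) + 1).
≈ 16.4626 (to 4 d.p.).
Sandwich: α(G)=16 ≤ ϑ(G)=33*cos(pi/33)/(cos(pi/33) + 1) ≤ χ(Ḡ)=17 (both strict).

33*cos(pi/33)/(cos(pi/33) + 1)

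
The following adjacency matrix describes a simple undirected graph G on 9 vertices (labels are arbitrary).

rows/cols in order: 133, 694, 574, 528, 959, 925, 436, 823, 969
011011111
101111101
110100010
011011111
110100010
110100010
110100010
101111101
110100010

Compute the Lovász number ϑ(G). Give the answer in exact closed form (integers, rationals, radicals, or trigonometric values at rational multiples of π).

5

deg(133) = 7; N(133) = {694, 574, 959, 925, 436, 823, 969}.
Vertex 823 has 7 neighbors: 133, 574, 528, 959, 925, 436, 969.
deg(959) = 4; N(959) = {133, 694, 528, 823}.
N(436) = {133, 694, 528, 823}, |N(436)| = 4.
Complete 3-partite, parts [5, 2, 2]: perfect, ϑ = α = 5.
Numerically 5.00000000.
5 ≤ 5 ≤ 5: collapsed.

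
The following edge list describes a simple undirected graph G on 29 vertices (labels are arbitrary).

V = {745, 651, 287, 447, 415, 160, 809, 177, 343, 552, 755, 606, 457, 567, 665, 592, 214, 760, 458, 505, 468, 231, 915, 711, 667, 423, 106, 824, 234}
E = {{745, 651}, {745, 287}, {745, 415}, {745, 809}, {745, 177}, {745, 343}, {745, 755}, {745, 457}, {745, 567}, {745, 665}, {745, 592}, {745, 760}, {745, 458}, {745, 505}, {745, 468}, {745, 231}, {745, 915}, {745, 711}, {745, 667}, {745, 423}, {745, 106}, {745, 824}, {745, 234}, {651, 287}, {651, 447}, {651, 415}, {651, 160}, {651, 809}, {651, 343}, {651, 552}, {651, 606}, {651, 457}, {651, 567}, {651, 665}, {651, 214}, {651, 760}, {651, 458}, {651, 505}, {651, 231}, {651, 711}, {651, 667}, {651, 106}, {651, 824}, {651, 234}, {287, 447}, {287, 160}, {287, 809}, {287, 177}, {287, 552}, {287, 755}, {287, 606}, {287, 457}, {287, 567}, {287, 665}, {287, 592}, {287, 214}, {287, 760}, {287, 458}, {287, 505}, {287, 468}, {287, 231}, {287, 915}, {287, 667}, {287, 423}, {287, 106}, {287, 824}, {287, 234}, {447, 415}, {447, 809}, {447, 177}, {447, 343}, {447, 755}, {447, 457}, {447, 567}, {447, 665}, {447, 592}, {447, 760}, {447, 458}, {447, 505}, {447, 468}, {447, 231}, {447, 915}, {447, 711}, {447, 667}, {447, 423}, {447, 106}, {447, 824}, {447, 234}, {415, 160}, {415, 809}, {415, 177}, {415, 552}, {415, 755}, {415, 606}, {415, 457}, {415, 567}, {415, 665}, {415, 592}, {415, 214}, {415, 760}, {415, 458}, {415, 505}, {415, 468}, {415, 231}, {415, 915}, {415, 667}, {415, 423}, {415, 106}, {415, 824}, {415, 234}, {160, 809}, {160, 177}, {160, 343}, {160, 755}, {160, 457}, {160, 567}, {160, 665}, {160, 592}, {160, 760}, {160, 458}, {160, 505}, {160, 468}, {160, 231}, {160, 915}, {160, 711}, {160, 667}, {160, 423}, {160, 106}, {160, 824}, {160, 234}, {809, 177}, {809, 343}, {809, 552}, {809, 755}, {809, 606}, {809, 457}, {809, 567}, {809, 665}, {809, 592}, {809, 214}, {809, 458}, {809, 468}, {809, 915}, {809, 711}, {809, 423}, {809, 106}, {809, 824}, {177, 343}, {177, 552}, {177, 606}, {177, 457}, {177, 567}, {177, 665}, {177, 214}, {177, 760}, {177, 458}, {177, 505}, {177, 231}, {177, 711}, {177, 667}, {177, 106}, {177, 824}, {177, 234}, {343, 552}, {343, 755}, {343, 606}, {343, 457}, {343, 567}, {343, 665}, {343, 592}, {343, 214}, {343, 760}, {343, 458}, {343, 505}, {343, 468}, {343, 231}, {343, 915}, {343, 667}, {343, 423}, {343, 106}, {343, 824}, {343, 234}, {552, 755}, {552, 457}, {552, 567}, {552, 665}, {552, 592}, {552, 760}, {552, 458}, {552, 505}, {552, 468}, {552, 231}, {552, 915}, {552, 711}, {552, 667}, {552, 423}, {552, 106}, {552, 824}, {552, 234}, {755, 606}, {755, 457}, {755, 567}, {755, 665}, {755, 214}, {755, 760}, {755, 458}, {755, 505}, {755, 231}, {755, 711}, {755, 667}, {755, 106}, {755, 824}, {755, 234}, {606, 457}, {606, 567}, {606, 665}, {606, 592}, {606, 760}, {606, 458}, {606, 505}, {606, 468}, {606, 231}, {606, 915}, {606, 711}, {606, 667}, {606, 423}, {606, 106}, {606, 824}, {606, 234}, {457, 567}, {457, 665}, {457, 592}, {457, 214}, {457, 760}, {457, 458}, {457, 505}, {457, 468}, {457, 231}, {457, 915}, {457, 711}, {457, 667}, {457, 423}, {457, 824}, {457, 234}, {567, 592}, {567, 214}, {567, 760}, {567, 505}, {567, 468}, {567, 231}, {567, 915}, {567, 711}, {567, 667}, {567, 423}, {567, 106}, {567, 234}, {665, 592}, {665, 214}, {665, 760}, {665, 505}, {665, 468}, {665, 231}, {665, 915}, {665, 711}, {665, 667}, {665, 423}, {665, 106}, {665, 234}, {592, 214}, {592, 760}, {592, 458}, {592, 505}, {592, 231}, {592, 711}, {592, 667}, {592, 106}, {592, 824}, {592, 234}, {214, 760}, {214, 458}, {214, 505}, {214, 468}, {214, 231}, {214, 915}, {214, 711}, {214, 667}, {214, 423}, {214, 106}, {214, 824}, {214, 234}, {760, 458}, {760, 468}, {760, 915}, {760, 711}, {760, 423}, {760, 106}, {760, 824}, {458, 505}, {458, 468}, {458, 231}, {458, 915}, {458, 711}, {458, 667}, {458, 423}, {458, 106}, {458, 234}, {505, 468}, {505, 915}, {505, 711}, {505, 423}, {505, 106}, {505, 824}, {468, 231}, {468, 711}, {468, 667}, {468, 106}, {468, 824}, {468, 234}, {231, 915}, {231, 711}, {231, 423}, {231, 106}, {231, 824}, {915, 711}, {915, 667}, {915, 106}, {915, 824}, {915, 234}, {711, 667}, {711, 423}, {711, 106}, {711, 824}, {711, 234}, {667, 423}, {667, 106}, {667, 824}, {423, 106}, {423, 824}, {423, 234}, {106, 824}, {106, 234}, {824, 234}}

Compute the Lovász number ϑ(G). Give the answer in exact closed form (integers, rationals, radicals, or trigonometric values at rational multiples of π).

N(552) = {651, 287, 415, 809, 177, 343, 755, 457, 567, 665, 592, 760, 458, 505, 468, 231, 915, 711, 667, 423, 106, 824, 234}, |N(552)| = 23.
deg(287) = 25; N(287) = {745, 651, 447, 160, 809, 177, 552, 755, 606, 457, 567, 665, 592, 214, 760, 458, 505, 468, 231, 915, 667, 423, 106, 824, 234}.
Vertex 606 has 23 neighbors: 651, 287, 415, 809, 177, 343, 755, 457, 567, 665, 592, 760, 458, 505, 468, 231, 915, 711, 667, 423, 106, 824, 234.
Vertex 468 has 22 neighbors: 745, 287, 447, 415, 160, 809, 343, 552, 606, 457, 567, 665, 214, 760, 458, 505, 231, 711, 667, 106, 824, 234.
K_{7,6,6,4,4,2} (perfect); ϑ(G) = α(G) = max{7,6,6,4,4,2} = 7.
= 7.000000… (decimal).
α=7, χ(Ḡ)=7; ϑ=7 lies between (collapsed).

7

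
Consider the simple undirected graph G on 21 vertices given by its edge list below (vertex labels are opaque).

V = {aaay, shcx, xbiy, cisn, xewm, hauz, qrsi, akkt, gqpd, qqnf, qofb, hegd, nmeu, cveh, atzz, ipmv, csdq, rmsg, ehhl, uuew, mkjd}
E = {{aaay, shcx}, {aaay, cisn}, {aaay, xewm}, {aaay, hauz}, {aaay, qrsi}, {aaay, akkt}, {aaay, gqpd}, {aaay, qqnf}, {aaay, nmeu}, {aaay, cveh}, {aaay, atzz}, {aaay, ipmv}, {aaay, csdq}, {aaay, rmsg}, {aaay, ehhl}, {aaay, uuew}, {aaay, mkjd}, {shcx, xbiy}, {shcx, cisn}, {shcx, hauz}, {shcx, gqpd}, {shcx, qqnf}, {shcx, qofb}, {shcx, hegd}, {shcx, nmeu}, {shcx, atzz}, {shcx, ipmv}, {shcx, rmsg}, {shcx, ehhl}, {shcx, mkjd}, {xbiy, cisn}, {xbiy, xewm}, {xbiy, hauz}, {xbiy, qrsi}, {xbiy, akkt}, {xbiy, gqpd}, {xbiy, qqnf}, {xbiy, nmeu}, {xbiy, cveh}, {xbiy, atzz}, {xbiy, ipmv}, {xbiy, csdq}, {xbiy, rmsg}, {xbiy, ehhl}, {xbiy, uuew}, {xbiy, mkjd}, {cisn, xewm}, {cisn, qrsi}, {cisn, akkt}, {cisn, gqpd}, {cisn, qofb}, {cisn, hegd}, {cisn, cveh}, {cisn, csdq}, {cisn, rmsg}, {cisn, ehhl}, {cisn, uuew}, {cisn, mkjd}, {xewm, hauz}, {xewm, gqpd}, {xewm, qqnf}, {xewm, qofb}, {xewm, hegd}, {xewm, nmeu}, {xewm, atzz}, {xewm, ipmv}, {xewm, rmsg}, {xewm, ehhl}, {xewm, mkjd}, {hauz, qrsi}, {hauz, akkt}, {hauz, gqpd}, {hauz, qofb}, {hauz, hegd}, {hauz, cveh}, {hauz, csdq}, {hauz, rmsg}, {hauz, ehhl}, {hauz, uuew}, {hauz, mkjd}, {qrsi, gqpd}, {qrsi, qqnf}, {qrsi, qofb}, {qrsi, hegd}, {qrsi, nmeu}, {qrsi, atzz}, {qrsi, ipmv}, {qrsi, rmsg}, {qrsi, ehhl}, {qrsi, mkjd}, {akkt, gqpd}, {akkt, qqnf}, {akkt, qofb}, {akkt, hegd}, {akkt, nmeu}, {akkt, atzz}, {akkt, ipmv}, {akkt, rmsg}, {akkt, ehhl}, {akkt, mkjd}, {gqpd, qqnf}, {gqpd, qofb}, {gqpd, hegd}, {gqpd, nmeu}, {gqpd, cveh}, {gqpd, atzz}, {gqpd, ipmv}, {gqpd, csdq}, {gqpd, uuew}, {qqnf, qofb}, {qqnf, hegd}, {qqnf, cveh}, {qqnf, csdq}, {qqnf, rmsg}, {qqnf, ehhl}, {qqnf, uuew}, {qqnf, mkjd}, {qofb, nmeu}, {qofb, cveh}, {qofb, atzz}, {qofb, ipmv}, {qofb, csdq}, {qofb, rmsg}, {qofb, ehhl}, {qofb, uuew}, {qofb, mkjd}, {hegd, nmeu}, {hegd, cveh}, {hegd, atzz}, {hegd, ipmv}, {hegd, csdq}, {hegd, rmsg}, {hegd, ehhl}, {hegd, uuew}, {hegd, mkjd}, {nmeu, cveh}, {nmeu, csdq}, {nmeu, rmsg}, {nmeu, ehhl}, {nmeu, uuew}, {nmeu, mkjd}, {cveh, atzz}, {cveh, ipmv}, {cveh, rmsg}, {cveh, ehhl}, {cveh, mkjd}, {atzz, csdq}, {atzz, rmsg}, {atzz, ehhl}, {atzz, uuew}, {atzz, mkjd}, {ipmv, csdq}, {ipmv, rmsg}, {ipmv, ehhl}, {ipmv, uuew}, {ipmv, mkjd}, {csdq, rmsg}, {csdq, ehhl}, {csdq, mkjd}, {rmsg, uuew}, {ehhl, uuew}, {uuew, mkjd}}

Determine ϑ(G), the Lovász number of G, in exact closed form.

deg(qqnf) = 15; N(qqnf) = {aaay, shcx, xbiy, xewm, qrsi, akkt, gqpd, qofb, hegd, cveh, csdq, rmsg, ehhl, uuew, mkjd}.
Vertex ehhl has 17 neighbors: aaay, shcx, xbiy, cisn, xewm, hauz, qrsi, akkt, qqnf, qofb, hegd, nmeu, cveh, atzz, ipmv, csdq, uuew.
N(atzz) = {aaay, shcx, xbiy, xewm, qrsi, akkt, gqpd, qofb, hegd, cveh, csdq, rmsg, ehhl, uuew, mkjd}, |N(atzz)| = 15.
Vertex qrsi has 14 neighbors: aaay, xbiy, cisn, hauz, gqpd, qqnf, qofb, hegd, nmeu, atzz, ipmv, rmsg, ehhl, mkjd.
4 parts of sizes [7, 6, 4, 4]; α(G) = 7 = ϑ (perfect).
ϑ(G) ≈ 7.00000.
Sandwich: α(G)=7 ≤ ϑ(G)=7 ≤ χ(Ḡ)=7 (collapsed).

7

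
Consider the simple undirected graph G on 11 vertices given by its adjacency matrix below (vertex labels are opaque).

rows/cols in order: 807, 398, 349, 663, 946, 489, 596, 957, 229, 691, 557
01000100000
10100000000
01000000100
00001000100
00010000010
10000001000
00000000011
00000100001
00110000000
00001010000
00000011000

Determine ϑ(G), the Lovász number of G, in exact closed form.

deg(349) = 2; N(349) = {398, 229}.
Vertex 398 has 2 neighbors: 807, 349.
N(489) = {807, 957}, |N(489)| = 2.
deg(807) = 2; N(807) = {398, 489}.
2-regular, N=11; a single 11-cycle (edge-transitive).
spec(A) ≈ [2.0, 1.683, 0.831, -0.285, -1.31, -1.919] (distinct, 3 d.p.).
λ_max=2, λ_min=-2*cos(pi/11); ϑ = −11·λ_min/(λ_max−λ_min) = 11*cos(pi/11)/(cos(pi/11) + 1).
ϑ(G) ≈ 5.3863029.
5 ≤ 11*cos(pi/11)/(cos(pi/11) + 1) ≤ 6: both strict.

11*cos(pi/11)/(cos(pi/11) + 1)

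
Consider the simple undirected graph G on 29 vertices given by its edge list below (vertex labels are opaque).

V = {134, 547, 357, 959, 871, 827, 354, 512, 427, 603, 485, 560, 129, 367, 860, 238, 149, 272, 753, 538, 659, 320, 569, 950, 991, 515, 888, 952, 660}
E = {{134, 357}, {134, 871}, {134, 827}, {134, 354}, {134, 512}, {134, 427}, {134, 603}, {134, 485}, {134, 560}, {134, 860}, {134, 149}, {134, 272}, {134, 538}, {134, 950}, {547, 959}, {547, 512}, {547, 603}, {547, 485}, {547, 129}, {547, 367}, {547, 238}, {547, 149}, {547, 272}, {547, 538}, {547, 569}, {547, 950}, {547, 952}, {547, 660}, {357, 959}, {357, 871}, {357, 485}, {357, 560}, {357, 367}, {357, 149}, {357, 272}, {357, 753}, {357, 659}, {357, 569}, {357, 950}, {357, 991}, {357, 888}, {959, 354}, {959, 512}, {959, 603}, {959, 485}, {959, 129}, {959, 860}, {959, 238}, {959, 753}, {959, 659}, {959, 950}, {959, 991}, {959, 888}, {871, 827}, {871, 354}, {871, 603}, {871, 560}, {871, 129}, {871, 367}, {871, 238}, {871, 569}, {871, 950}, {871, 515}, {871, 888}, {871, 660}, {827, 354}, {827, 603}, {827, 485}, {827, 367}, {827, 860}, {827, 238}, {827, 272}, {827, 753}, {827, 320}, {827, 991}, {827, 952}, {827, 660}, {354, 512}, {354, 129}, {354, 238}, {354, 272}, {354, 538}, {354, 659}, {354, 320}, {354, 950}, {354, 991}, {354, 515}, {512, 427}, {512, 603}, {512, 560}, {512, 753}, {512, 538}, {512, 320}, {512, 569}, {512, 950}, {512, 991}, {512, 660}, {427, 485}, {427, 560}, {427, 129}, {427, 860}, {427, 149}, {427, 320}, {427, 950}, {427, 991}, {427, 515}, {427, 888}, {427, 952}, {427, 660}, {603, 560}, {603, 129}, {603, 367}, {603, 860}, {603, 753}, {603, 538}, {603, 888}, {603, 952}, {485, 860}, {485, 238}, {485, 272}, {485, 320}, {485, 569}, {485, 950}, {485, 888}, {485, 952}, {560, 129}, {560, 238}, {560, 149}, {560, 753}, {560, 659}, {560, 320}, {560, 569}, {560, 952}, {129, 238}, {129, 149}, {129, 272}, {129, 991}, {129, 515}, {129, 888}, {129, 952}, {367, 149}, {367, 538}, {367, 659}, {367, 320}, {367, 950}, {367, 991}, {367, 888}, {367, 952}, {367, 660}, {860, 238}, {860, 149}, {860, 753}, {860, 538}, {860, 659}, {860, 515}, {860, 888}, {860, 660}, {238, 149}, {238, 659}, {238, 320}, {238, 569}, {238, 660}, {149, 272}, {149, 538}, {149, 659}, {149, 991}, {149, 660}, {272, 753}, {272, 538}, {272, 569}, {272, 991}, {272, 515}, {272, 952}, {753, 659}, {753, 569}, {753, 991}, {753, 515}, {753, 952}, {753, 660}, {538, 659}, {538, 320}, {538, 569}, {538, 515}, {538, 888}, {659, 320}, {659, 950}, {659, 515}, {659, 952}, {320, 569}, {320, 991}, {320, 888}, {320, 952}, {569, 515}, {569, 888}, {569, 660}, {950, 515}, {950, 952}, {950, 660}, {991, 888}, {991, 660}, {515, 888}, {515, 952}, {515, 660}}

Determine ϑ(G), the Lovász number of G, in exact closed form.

N(660) = {547, 871, 827, 512, 427, 367, 860, 238, 149, 753, 569, 950, 991, 515}, |N(660)| = 14.
Vertex 753 has 14 neighbors: 357, 959, 827, 512, 603, 560, 860, 272, 659, 569, 991, 515, 952, 660.
Vertex 950 has 14 neighbors: 134, 547, 357, 959, 871, 354, 512, 427, 485, 367, 659, 515, 952, 660.
deg(560) = 14; N(560) = {134, 357, 871, 512, 427, 603, 129, 238, 149, 753, 659, 320, 569, 952}.
deg(v) = 14 for all v (|V|=29); SR(29,14,6,7) — a Paley graph.
The 3 distinct eigenvalues: [14.0, 2.192582, -3.192582].
With N=29: ϑ(G) = 29·(-(-sqrt(29)/2 - 1/2))/(14−(-sqrt(29)/2 - 1/2)) = sqrt(29).
≈ 5.38516481 (to 8 d.p.).

sqrt(29)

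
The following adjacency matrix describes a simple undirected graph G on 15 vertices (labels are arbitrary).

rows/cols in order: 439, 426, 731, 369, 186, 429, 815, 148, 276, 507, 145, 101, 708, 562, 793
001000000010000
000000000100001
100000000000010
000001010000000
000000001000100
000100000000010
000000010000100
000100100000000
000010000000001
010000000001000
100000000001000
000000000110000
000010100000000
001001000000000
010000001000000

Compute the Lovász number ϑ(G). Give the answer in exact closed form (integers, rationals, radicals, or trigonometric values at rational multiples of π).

15*cos(pi/15)/(cos(pi/15) + 1)

deg(369) = 2; N(369) = {429, 148}.
deg(815) = 2; N(815) = {148, 708}.
N(426) = {507, 793}, |N(426)| = 2.
N(186) = {276, 708}, |N(186)| = 2.
Regular of degree 2 on 15 vertices: the odd cycle C_{15}.
A has 8 distinct eigenvalues ≈ [2.0, 1.8271, 1.3383, 0.618, -0.2091, -1.0, -1.618, -1.9563].
With N=15: ϑ(G) = 15·(-(-1)*2*cos(pi/15))/(2−(-2*cos(pi/15))) = 15*cos(pi/15)/(cos(pi/15) + 1).
= 7.4171… (decimal).
α=7, χ(Ḡ)=8; ϑ=15*cos(pi/15)/(cos(pi/15) + 1) lies between (both strict).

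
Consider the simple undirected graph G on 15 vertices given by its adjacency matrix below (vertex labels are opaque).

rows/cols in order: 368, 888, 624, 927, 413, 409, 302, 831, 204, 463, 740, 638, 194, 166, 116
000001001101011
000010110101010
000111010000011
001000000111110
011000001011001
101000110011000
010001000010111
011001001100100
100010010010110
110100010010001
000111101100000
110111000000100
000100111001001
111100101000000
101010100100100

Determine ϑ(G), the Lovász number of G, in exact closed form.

deg(638) = 6; N(638) = {368, 888, 927, 413, 409, 194}.
deg(831) = 6; N(831) = {888, 624, 409, 204, 463, 194}.
deg(194) = 6; N(194) = {927, 302, 831, 204, 638, 116}.
N(927) = {624, 463, 740, 638, 194, 166}, |N(927)| = 6.
G on 15 vertices is 6-regular; Kneser-type, 2-subsets of [6].
spec(A) ≈ [6.0, 1.0, -3.0] (distinct, 4 d.p.).
Lovász: ϑ = −15(-3)/(6+-1*(-3)) = 5.
Numerically 5.000000.

5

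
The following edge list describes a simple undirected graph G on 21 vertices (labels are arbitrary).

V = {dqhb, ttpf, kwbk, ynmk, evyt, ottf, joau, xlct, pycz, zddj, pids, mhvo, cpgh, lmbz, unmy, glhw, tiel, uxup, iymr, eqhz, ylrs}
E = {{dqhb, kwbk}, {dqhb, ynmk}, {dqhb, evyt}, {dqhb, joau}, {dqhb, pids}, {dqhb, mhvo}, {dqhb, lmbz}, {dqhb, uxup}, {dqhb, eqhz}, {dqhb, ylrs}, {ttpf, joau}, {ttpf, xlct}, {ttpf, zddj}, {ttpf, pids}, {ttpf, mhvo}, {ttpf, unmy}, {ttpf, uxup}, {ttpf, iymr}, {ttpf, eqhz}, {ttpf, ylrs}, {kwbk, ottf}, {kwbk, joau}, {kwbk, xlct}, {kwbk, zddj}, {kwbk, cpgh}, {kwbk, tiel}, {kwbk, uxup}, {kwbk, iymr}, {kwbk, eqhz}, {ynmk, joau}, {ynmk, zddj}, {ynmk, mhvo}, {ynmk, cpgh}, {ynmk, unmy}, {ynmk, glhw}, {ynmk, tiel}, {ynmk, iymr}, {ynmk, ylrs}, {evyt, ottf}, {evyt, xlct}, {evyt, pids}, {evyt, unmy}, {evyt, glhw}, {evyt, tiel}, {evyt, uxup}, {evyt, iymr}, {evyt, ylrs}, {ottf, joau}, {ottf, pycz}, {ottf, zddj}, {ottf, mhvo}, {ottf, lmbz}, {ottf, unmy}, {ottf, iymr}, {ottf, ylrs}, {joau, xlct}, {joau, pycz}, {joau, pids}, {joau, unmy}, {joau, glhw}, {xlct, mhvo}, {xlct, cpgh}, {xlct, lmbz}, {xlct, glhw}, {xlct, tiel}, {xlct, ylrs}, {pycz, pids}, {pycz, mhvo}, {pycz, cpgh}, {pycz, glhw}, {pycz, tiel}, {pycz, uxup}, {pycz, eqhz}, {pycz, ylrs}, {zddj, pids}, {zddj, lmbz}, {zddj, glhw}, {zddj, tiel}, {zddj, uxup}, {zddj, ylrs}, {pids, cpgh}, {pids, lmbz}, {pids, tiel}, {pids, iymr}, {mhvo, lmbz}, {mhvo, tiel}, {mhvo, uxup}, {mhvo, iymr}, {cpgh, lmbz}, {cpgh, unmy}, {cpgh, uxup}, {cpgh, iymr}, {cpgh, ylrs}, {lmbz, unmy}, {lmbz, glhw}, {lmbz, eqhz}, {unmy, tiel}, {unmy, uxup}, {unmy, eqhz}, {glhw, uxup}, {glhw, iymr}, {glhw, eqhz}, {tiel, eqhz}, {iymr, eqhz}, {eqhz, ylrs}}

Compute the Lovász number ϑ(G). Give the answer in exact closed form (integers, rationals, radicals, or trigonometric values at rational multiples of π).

Vertex unmy has 10 neighbors: ttpf, ynmk, evyt, ottf, joau, cpgh, lmbz, tiel, uxup, eqhz.
N(ttpf) = {joau, xlct, zddj, pids, mhvo, unmy, uxup, iymr, eqhz, ylrs}, |N(ttpf)| = 10.
N(pycz) = {ottf, joau, pids, mhvo, cpgh, glhw, tiel, uxup, eqhz, ylrs}, |N(pycz)| = 10.
Vertex joau has 10 neighbors: dqhb, ttpf, kwbk, ynmk, ottf, xlct, pycz, pids, unmy, glhw.
deg(v) = 10 for all v (|V|=21); Kneser-type, 2-subsets of [7].
spec(A) ≈ [10.0, 1.0, -4.0] (distinct, 5 d.p.).
Lovász (edge-transitive): ϑ = −21·(-4)/((10)−(-4)) = 6.
= 6.0000000… (decimal).

6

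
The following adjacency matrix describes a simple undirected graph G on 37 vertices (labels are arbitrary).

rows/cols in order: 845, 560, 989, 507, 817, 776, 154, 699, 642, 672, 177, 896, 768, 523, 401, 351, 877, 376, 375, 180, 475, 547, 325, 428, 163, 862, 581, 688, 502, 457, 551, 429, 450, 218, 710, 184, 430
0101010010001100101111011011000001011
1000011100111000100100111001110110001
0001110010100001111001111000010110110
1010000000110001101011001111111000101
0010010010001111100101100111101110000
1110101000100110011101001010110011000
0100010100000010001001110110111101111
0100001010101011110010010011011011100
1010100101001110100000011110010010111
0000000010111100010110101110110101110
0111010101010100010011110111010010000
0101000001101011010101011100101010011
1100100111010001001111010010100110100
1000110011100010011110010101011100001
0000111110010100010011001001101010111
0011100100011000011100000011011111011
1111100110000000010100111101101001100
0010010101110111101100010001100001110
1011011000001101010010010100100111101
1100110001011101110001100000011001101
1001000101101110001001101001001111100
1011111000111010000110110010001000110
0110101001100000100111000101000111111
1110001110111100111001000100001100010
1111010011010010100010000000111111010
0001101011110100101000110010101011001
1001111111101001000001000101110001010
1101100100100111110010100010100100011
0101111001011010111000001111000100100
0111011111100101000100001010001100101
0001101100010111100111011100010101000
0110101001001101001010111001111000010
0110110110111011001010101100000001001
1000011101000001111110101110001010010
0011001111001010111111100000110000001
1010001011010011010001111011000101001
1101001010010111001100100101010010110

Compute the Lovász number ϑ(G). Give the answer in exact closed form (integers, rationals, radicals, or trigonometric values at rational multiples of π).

Vertex 862 has 18 neighbors: 507, 817, 154, 642, 672, 177, 896, 523, 877, 375, 325, 428, 581, 502, 551, 450, 218, 430.
deg(450) = 18; N(450) = {560, 989, 817, 776, 699, 642, 177, 896, 768, 401, 351, 375, 475, 325, 163, 862, 218, 430}.
deg(581) = 18; N(581) = {845, 507, 817, 776, 154, 699, 642, 672, 177, 768, 351, 547, 862, 688, 502, 457, 218, 184}.
Vertex 710 has 18 neighbors: 989, 507, 154, 699, 642, 672, 768, 401, 877, 376, 375, 180, 475, 547, 325, 502, 457, 430.
Regular of degree 18 on 37 vertices: Paley(37): SR with (k,λ,μ)=(18,8,9).
spec(A) ≈ [18.0, 2.541, -3.541] (distinct, 3 d.p.).
With N=37: ϑ(G) = 37·(-(-sqrt(37)/2 - 1/2))/(18−(-sqrt(37)/2 - 1/2)) = sqrt(37).
ϑ(G) ≈ 6.082762530.

sqrt(37)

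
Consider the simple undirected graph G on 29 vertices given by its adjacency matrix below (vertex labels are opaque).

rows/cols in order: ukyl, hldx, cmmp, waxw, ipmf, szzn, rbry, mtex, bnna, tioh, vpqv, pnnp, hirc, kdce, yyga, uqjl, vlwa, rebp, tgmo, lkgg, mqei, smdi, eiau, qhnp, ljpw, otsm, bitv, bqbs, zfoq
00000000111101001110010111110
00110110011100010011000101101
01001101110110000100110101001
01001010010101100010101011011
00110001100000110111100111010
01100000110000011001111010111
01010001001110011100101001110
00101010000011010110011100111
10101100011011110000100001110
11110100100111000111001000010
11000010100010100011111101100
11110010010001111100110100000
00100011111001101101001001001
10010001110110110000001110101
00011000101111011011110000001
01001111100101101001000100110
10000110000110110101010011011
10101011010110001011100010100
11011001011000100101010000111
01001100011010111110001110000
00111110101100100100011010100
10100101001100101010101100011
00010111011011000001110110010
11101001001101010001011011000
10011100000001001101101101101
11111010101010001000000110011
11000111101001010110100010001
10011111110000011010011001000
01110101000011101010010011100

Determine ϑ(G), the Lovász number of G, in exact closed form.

Vertex kdce has 14 neighbors: ukyl, waxw, mtex, bnna, tioh, pnnp, hirc, yyga, uqjl, eiau, qhnp, ljpw, bitv, zfoq.
Vertex rbry has 14 neighbors: hldx, waxw, mtex, vpqv, pnnp, hirc, uqjl, vlwa, rebp, mqei, eiau, otsm, bitv, bqbs.
N(lkgg) = {hldx, ipmf, szzn, tioh, vpqv, hirc, yyga, uqjl, vlwa, rebp, tgmo, eiau, qhnp, ljpw}, |N(lkgg)| = 14.
N(yyga) = {waxw, ipmf, bnna, vpqv, pnnp, hirc, kdce, uqjl, vlwa, tgmo, lkgg, mqei, smdi, zfoq}, |N(yyga)| = 14.
14-regular, N=29; strongly regular (29,14,6,7).
A has 3 distinct eigenvalues ≈ [14.0, 2.19258, -3.19258].
With N=29: ϑ(G) = 29·(-(-sqrt(29)/2 - 1/2))/(14−(-sqrt(29)/2 - 1/2)) = sqrt(29).
= 5.38516… (decimal).

sqrt(29)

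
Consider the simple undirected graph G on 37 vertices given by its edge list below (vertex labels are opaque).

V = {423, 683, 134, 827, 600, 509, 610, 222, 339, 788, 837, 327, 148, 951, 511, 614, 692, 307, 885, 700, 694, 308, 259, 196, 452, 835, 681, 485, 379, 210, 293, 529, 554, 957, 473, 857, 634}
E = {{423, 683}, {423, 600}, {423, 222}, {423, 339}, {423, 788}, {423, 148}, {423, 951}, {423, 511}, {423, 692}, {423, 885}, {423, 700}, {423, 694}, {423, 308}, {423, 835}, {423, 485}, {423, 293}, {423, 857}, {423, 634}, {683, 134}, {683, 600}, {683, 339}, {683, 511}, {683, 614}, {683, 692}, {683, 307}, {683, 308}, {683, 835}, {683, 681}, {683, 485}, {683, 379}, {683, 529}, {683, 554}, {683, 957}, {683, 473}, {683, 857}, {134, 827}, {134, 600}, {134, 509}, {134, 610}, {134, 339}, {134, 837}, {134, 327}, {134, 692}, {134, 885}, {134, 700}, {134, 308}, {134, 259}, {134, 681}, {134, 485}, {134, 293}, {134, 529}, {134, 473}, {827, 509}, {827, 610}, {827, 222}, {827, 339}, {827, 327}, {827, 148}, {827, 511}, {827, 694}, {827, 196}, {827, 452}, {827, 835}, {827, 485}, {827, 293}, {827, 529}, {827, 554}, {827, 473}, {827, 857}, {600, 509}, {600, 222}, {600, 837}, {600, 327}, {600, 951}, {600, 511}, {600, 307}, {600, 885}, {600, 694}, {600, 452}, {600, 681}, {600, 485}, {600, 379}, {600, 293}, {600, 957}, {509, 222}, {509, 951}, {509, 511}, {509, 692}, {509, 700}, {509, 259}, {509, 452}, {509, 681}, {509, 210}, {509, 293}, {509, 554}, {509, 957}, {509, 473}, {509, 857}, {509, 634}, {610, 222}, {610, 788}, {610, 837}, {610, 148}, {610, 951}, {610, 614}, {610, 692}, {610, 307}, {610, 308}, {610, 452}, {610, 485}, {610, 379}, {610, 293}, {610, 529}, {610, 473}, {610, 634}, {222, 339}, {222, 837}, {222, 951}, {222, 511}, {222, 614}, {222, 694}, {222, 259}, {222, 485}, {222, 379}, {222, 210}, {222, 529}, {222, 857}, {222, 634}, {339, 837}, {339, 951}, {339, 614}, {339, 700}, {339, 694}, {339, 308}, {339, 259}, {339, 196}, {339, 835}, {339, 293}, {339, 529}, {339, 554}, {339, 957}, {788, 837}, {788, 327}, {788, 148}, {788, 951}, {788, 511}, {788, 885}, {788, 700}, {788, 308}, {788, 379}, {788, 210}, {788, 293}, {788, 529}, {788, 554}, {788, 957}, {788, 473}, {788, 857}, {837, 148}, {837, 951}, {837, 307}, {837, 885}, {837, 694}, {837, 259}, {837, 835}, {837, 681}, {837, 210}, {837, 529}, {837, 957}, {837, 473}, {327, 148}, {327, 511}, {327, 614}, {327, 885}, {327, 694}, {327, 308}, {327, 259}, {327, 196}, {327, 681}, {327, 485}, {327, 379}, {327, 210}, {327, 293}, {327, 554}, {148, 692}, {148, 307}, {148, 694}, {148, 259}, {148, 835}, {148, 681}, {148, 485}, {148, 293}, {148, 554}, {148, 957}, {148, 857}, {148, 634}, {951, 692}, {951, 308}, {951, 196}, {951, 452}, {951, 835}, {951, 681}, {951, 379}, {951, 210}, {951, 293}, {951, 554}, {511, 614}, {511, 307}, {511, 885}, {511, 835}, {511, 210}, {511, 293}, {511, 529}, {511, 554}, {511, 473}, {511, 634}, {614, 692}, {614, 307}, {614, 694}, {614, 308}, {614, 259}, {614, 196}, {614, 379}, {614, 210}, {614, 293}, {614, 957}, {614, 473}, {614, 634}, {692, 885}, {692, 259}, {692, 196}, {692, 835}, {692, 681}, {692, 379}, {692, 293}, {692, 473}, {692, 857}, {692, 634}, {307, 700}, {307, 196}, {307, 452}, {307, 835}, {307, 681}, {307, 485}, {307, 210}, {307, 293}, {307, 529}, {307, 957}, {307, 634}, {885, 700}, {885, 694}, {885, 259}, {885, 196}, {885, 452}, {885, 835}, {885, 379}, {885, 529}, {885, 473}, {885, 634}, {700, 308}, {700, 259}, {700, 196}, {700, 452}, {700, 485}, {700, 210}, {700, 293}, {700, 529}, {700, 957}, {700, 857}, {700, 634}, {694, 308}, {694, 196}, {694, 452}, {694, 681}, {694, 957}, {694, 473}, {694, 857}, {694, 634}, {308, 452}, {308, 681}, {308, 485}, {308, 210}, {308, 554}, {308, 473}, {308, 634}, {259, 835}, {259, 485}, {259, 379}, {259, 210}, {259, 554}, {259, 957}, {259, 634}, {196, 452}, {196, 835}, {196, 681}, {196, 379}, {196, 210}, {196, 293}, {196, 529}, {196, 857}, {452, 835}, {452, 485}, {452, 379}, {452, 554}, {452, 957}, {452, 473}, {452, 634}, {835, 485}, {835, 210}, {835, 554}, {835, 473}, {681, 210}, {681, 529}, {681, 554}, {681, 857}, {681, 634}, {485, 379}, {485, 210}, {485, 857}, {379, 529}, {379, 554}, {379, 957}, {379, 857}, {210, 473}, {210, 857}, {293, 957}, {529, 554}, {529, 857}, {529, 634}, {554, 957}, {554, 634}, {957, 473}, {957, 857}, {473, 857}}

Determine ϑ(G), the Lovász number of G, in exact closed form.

sqrt(37)

N(700) = {423, 134, 509, 339, 788, 307, 885, 308, 259, 196, 452, 485, 210, 293, 529, 957, 857, 634}, |N(700)| = 18.
Vertex 683 has 18 neighbors: 423, 134, 600, 339, 511, 614, 692, 307, 308, 835, 681, 485, 379, 529, 554, 957, 473, 857.
deg(485) = 18; N(485) = {423, 683, 134, 827, 600, 610, 222, 327, 148, 307, 700, 308, 259, 452, 835, 379, 210, 857}.
Vertex 694 has 18 neighbors: 423, 827, 600, 222, 339, 837, 327, 148, 614, 885, 308, 196, 452, 681, 957, 473, 857, 634.
37-vertex 18-regular graph: Paley(37): SR with (k,λ,μ)=(18,8,9).
Distinct eigenvalues (to 4 d.p.): [18.0, 2.5414, -3.5414].
−37·(-sqrt(37)/2 - 1/2) / ((18)−(-sqrt(37)/2 - 1/2)) = sqrt(37) = ϑ(G).
= 6.08276253… (decimal).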